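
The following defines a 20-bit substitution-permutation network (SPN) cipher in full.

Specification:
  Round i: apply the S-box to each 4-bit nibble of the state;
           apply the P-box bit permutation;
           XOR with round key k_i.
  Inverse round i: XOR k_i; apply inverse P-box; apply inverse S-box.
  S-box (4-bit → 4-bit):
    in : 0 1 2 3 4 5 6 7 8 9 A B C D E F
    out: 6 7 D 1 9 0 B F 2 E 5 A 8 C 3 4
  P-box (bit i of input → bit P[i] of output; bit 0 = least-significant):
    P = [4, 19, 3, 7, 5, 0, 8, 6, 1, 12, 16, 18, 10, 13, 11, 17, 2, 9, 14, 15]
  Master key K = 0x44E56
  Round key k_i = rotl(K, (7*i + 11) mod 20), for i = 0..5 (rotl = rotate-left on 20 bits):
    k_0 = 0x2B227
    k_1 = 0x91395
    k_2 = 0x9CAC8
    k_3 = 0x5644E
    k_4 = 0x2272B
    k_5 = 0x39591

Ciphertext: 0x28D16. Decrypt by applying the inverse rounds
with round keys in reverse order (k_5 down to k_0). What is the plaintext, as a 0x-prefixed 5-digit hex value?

0x8D874

s_0 = ciphertext = 0x28D16
s_1 = InvRound(s_0, k_5) = 0x3F18C
s_2 = InvRound(s_1, k_4) = 0x731EC
s_3 = InvRound(s_2, k_3) = 0xF4EAC
s_4 = InvRound(s_3, k_2) = 0x44C45
s_5 = InvRound(s_4, k_1) = 0x0A9D6
s_6 = InvRound(s_5, k_0) = 0x8D874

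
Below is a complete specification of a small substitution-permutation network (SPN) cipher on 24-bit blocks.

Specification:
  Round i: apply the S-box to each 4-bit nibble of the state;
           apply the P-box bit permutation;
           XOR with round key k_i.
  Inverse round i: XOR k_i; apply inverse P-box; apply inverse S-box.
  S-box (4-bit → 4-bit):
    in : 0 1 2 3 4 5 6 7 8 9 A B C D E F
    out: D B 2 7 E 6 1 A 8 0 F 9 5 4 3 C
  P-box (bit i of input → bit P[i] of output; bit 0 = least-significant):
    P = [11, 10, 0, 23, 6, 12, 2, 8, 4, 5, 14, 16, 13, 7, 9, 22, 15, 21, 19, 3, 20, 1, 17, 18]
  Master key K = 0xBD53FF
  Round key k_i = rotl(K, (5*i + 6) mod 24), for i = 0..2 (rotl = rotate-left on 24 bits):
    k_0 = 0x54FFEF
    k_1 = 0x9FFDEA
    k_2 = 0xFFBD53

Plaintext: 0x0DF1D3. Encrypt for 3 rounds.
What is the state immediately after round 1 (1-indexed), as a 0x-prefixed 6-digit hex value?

0x0BF1DA

s_0 = plaintext = 0x0DF1D3
s_1 = Round(s_0, k_0) = 0x0BF1DA
s_2 = Round(s_1, k_1) = 0x4873D7
s_3 = Round(s_2, k_2) = 0x39F9ED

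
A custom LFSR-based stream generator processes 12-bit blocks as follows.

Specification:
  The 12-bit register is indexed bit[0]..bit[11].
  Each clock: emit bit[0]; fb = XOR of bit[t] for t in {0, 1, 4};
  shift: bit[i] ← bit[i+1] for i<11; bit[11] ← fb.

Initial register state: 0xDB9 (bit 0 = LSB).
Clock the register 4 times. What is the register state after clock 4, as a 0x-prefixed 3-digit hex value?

reg_0 = 0xDB9
clock 1: out=1, reg = 0x6DC
clock 2: out=0, reg = 0xB6E
clock 3: out=0, reg = 0xDB7
clock 4: out=1, reg = 0xEDB

0xEDB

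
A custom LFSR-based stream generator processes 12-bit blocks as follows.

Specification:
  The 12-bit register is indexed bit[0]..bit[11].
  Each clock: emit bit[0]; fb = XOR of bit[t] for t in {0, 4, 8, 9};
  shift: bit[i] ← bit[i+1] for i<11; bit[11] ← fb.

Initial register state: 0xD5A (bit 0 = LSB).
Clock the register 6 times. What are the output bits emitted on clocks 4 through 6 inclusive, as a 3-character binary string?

110

reg_0 = 0xD5A
clock 1: out=0, reg = 0x6AD
clock 2: out=1, reg = 0x356
clock 3: out=0, reg = 0x9AB
clock 4: out=1, reg = 0x4D5
clock 5: out=1, reg = 0x26A
clock 6: out=0, reg = 0x935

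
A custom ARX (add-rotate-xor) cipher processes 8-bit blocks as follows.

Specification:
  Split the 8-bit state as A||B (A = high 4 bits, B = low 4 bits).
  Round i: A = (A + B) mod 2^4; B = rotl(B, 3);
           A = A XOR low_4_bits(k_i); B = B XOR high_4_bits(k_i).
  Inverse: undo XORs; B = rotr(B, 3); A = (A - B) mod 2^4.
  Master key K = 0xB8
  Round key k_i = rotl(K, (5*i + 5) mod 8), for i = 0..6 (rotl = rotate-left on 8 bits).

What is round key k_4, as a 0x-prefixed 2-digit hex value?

0x71

K = 0xB8
k_0 = rotl(K, (5*0+5) mod 8) = rotl(K, 5) = 0x17
k_1 = rotl(K, (5*1+5) mod 8) = rotl(K, 2) = 0xE2
k_2 = rotl(K, (5*2+5) mod 8) = rotl(K, 7) = 0x5C
k_3 = rotl(K, (5*3+5) mod 8) = rotl(K, 4) = 0x8B
k_4 = rotl(K, (5*4+5) mod 8) = rotl(K, 1) = 0x71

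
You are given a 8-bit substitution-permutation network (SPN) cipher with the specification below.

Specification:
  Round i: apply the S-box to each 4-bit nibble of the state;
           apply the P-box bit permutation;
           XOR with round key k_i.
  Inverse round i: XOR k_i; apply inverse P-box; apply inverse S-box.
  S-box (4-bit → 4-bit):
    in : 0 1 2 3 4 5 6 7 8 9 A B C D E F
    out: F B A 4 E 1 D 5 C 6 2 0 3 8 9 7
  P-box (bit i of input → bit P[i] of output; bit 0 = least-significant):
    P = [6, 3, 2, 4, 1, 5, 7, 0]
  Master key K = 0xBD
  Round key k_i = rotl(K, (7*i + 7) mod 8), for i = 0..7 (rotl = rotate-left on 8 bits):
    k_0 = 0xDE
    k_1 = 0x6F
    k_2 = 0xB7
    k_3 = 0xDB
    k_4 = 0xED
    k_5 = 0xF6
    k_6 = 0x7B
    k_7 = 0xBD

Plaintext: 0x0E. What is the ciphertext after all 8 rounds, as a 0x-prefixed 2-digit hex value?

s_0 = plaintext = 0x0E
s_1 = Round(s_0, k_0) = 0x2D
s_2 = Round(s_1, k_1) = 0x5E
s_3 = Round(s_2, k_2) = 0xE5
s_4 = Round(s_3, k_3) = 0x98
s_5 = Round(s_4, k_4) = 0x59
s_6 = Round(s_5, k_5) = 0xF8
s_7 = Round(s_6, k_6) = 0xCD
s_8 = Round(s_7, k_7) = 0x8F

0x8F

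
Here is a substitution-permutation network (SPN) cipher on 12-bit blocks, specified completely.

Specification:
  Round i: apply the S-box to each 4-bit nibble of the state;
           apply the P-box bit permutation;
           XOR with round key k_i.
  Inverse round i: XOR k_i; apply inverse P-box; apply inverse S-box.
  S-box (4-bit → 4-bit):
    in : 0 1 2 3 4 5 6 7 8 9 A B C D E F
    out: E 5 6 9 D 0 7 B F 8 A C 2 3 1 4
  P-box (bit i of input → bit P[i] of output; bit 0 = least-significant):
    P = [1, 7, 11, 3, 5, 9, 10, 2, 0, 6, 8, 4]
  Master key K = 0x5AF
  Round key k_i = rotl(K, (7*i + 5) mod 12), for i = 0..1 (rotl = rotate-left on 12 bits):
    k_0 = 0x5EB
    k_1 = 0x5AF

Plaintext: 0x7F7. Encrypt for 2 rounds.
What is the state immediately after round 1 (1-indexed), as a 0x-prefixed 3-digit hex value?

s_0 = plaintext = 0x7F7
s_1 = Round(s_0, k_0) = 0x130
s_2 = Round(s_1, k_1) = 0xC02

0x130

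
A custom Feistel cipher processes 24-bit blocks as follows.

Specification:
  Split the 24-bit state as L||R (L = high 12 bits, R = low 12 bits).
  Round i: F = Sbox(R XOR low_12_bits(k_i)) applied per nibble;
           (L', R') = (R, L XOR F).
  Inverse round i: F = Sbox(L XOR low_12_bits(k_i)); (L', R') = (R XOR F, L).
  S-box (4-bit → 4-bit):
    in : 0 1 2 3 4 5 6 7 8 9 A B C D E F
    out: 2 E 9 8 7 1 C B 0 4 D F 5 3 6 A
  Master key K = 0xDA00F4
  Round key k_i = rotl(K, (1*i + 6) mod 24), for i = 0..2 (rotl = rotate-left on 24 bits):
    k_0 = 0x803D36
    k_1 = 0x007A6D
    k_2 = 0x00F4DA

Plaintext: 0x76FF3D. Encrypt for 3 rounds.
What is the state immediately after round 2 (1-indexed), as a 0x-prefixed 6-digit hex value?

0xE408AE

s_0 = plaintext = 0x76FF3D
s_1 = Round(s_0, k_0) = 0xF3DE40
s_2 = Round(s_1, k_1) = 0xE408AE
s_3 = Round(s_2, k_2) = 0x8AEBF7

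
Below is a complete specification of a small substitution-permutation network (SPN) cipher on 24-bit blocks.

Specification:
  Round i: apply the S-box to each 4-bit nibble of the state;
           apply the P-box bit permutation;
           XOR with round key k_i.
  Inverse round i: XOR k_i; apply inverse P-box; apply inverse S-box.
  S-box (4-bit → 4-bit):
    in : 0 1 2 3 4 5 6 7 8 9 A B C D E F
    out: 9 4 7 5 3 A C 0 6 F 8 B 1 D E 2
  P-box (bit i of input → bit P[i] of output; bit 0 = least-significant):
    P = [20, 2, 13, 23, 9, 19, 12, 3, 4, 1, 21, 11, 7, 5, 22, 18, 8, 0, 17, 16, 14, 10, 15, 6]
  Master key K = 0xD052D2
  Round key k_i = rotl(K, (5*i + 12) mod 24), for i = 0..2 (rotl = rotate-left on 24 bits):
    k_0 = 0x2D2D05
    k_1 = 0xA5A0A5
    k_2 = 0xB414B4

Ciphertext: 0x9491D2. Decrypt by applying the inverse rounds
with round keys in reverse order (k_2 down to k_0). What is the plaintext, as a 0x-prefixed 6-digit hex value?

s_0 = ciphertext = 0x9491D2
s_1 = InvRound(s_0, k_2) = 0xECF87F
s_2 = InvRound(s_1, k_1) = 0x0A3BE7
s_3 = InvRound(s_2, k_0) = 0x56B837

0x56B837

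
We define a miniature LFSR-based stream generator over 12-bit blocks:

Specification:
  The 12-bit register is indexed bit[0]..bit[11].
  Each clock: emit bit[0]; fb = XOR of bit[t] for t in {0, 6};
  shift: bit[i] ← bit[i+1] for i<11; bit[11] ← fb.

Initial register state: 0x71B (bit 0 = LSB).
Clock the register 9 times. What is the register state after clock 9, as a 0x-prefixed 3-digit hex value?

reg_0 = 0x71B
clock 1: out=1, reg = 0xB8D
clock 2: out=1, reg = 0xDC6
clock 3: out=0, reg = 0xEE3
clock 4: out=1, reg = 0x771
clock 5: out=1, reg = 0x3B8
clock 6: out=0, reg = 0x1DC
clock 7: out=0, reg = 0x8EE
clock 8: out=0, reg = 0xC77
clock 9: out=1, reg = 0x63B

0x63B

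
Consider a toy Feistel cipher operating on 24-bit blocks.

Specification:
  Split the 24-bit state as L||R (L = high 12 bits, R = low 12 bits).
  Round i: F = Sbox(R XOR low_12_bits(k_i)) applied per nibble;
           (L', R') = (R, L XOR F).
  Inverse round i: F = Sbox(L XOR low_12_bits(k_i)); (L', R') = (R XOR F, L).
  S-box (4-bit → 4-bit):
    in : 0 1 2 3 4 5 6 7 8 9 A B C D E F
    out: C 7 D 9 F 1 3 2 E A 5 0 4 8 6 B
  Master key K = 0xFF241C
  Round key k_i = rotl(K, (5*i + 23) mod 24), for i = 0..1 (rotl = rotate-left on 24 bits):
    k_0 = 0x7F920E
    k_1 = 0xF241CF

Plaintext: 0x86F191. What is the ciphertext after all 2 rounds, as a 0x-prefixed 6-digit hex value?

s_0 = plaintext = 0x86F191
s_1 = Round(s_0, k_0) = 0x1911C4
s_2 = Round(s_1, k_1) = 0x1C4D51

0x1C4D51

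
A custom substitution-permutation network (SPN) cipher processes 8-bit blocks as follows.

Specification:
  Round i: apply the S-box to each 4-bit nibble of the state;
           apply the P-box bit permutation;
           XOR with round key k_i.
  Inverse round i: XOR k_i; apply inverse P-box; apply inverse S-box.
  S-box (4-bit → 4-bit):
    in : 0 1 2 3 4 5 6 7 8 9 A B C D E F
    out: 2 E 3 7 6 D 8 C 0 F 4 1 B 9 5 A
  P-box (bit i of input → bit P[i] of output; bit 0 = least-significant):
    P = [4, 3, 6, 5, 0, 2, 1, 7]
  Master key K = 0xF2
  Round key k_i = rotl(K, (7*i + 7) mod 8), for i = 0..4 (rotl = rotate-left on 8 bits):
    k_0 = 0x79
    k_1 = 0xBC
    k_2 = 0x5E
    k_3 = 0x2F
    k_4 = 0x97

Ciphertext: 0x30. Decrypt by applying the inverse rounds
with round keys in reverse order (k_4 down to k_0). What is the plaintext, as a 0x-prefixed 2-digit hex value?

0x58

s_0 = ciphertext = 0x30
s_1 = InvRound(s_0, k_4) = 0x96
s_2 = InvRound(s_1, k_3) = 0xDC
s_3 = InvRound(s_2, k_2) = 0x78
s_4 = InvRound(s_3, k_1) = 0xFA
s_5 = InvRound(s_4, k_0) = 0x58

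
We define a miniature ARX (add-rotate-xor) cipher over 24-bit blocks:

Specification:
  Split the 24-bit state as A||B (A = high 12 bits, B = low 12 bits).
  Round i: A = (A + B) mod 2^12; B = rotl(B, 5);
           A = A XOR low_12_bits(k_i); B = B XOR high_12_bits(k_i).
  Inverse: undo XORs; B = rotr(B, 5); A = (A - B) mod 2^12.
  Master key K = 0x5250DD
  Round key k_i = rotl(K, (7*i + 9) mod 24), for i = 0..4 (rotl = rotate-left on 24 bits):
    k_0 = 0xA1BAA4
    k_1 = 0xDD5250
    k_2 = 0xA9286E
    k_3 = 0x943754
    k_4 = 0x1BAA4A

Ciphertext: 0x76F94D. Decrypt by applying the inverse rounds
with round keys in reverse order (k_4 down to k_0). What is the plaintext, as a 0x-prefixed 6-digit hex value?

0x41D797

s_0 = ciphertext = 0x76F94D
s_1 = InvRound(s_0, k_4) = 0x15EBC7
s_2 = InvRound(s_1, k_3) = 0x3F6214
s_3 = InvRound(s_2, k_2) = 0x854344
s_4 = InvRound(s_3, k_1) = 0x1108F4
s_5 = InvRound(s_4, k_0) = 0x41D797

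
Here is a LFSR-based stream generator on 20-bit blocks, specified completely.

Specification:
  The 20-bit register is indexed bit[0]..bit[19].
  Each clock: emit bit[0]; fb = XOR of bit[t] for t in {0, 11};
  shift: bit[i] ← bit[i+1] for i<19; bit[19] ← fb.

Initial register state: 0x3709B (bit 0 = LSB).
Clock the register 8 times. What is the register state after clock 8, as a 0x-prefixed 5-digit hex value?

0xF5370

reg_0 = 0x3709B
clock 1: out=1, reg = 0x9B84D
clock 2: out=1, reg = 0x4DC26
clock 3: out=0, reg = 0xA6E13
clock 4: out=1, reg = 0x53709
clock 5: out=1, reg = 0xA9B84
clock 6: out=0, reg = 0xD4DC2
clock 7: out=0, reg = 0xEA6E1
clock 8: out=1, reg = 0xF5370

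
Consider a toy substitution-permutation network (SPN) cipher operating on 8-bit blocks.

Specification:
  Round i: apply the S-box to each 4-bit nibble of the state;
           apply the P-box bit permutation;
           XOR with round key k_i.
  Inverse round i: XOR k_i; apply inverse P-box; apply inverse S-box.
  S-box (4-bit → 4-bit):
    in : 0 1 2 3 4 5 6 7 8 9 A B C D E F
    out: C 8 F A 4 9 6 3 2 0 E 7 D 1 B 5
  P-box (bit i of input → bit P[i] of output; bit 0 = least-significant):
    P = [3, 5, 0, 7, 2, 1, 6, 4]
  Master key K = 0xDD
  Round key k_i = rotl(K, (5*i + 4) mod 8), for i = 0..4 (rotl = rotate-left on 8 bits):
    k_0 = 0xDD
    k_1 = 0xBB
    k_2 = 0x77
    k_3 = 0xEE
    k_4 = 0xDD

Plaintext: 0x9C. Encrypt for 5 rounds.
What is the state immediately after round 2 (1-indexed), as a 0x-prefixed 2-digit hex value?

0xAE

s_0 = plaintext = 0x9C
s_1 = Round(s_0, k_0) = 0x54
s_2 = Round(s_1, k_1) = 0xAE
s_3 = Round(s_2, k_2) = 0x8D
s_4 = Round(s_3, k_3) = 0xE4
s_5 = Round(s_4, k_4) = 0xCA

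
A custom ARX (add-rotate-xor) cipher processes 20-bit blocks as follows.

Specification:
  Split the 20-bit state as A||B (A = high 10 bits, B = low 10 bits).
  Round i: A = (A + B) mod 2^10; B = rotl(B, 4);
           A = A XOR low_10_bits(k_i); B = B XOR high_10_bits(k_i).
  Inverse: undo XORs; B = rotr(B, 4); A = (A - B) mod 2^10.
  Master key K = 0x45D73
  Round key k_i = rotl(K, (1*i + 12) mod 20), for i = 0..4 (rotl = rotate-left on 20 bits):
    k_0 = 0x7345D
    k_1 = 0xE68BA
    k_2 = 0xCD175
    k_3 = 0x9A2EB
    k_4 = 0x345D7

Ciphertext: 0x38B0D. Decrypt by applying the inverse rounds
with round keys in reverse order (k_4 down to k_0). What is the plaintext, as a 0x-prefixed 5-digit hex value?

s_0 = ciphertext = 0x38B0D
s_1 = InvRound(s_0, k_4) = 0x7E33D
s_2 = InvRound(s_1, k_3) = 0x6F955
s_3 = InvRound(s_2, k_2) = 0x19466
s_4 = InvRound(s_3, k_1) = 0x6833F
s_5 = InvRound(s_4, k_0) = 0x538AF

0x538AF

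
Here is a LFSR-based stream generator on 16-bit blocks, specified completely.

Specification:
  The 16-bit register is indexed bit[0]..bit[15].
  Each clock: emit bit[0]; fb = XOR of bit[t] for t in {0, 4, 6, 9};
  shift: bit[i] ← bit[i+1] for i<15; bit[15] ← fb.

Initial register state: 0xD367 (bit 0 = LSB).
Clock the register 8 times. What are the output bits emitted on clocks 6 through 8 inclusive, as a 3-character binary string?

reg_0 = 0xD367
clock 1: out=1, reg = 0xE9B3
clock 2: out=1, reg = 0x74D9
clock 3: out=1, reg = 0xBA6C
clock 4: out=0, reg = 0x5D36
clock 5: out=0, reg = 0xAE9B
clock 6: out=1, reg = 0xD74D
clock 7: out=1, reg = 0xEBA6
clock 8: out=0, reg = 0xF5D3

110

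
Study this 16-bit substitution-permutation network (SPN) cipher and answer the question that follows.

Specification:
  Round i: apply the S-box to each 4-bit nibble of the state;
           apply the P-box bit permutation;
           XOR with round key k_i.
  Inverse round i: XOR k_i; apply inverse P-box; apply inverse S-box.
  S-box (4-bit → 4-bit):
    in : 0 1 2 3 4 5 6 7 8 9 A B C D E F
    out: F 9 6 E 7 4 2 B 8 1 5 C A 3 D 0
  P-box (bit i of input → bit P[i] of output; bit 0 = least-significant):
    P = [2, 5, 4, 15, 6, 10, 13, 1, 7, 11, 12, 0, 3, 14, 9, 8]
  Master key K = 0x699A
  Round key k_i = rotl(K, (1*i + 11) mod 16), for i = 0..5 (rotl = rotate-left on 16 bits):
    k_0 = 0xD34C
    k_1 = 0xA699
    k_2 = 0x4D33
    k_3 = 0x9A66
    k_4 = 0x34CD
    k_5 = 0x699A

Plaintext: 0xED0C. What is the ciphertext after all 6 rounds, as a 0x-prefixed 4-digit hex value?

0x1DC5

s_0 = plaintext = 0xED0C
s_1 = Round(s_0, k_0) = 0x7CA6
s_2 = Round(s_1, k_1) = 0xCFF0
s_3 = Round(s_2, k_2) = 0x8C07
s_4 = Round(s_3, k_3) = 0x3701
s_5 = Round(s_4, k_4) = 0xDB0A
s_6 = Round(s_5, k_5) = 0x1DC5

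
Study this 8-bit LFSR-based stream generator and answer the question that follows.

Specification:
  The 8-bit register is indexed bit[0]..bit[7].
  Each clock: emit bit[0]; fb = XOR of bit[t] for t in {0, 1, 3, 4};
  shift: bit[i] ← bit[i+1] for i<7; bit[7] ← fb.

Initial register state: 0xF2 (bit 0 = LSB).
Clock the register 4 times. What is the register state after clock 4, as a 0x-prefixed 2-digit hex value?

0xAF

reg_0 = 0xF2
clock 1: out=0, reg = 0x79
clock 2: out=1, reg = 0xBC
clock 3: out=0, reg = 0x5E
clock 4: out=0, reg = 0xAF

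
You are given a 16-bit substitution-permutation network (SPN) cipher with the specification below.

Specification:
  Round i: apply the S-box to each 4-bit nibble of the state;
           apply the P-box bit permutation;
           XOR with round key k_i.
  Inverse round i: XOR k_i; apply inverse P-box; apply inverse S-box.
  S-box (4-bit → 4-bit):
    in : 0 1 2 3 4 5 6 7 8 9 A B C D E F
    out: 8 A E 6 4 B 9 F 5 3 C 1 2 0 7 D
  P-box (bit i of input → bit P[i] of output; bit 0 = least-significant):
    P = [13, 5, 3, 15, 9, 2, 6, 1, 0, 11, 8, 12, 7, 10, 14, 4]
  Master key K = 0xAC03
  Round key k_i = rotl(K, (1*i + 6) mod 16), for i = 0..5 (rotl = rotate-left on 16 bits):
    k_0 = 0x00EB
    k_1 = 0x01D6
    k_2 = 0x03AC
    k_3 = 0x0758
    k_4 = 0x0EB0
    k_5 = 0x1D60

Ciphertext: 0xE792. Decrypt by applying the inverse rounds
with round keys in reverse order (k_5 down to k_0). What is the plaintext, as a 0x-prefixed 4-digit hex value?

s_0 = ciphertext = 0xE792
s_1 = InvRound(s_0, k_5) = 0xF1F5
s_2 = InvRound(s_1, k_4) = 0x37E6
s_3 = InvRound(s_2, k_3) = 0x601E
s_4 = InvRound(s_3, k_2) = 0xF469
s_5 = InvRound(s_4, k_1) = 0x7F17
s_6 = InvRound(s_5, k_0) = 0x72EE

0x72EE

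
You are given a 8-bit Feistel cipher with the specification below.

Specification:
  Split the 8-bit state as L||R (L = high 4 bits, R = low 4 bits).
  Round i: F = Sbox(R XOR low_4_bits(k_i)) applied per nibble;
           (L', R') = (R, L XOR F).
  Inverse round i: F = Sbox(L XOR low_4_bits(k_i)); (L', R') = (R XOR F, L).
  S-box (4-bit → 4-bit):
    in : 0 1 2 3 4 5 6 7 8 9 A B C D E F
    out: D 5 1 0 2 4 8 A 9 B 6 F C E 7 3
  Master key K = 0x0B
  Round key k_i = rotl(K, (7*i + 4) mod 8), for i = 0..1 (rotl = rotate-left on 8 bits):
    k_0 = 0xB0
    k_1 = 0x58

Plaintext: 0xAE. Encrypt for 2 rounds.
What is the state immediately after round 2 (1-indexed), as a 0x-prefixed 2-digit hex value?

s_0 = plaintext = 0xAE
s_1 = Round(s_0, k_0) = 0xED
s_2 = Round(s_1, k_1) = 0xDA

0xDA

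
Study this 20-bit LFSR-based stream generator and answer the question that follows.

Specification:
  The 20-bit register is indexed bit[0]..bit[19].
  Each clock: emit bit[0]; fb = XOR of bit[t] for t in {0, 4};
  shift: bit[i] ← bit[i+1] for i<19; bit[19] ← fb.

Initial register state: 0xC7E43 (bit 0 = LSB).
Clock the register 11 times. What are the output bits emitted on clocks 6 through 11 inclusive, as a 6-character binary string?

reg_0 = 0xC7E43
clock 1: out=1, reg = 0xE3F21
clock 2: out=1, reg = 0xF1F90
clock 3: out=0, reg = 0xF8FC8
clock 4: out=0, reg = 0x7C7E4
clock 5: out=0, reg = 0x3E3F2
clock 6: out=0, reg = 0x9F1F9
clock 7: out=1, reg = 0x4F8FC
clock 8: out=0, reg = 0xA7C7E
clock 9: out=0, reg = 0xD3E3F
clock 10: out=1, reg = 0x69F1F
clock 11: out=1, reg = 0x34F8F

010011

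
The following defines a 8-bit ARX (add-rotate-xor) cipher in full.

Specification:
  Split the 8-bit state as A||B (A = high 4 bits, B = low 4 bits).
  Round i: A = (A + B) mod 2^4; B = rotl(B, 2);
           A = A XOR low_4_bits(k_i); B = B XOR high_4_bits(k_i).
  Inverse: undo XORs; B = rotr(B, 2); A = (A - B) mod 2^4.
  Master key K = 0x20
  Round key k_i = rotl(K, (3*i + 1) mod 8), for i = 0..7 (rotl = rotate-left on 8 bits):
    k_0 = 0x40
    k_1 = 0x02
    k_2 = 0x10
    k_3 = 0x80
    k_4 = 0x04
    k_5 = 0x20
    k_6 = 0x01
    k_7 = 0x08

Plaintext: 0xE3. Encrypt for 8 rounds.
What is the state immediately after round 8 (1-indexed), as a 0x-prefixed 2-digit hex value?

0x1C

s_0 = plaintext = 0xE3
s_1 = Round(s_0, k_0) = 0x18
s_2 = Round(s_1, k_1) = 0xB2
s_3 = Round(s_2, k_2) = 0xD9
s_4 = Round(s_3, k_3) = 0x6E
s_5 = Round(s_4, k_4) = 0x0B
s_6 = Round(s_5, k_5) = 0xBC
s_7 = Round(s_6, k_6) = 0x63
s_8 = Round(s_7, k_7) = 0x1C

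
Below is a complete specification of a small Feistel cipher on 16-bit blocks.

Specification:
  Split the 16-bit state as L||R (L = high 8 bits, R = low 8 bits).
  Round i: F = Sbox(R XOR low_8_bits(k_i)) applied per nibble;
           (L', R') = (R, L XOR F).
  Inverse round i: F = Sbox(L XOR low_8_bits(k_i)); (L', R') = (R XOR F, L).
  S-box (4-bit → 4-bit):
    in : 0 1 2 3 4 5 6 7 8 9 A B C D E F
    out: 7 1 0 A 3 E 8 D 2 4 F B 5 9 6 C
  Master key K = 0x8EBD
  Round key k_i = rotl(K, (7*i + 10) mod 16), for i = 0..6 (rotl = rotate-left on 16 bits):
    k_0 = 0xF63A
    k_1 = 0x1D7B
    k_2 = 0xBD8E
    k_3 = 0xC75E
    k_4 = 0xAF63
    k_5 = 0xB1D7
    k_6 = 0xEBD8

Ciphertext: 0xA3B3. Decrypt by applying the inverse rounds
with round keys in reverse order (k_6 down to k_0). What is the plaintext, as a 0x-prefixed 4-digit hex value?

0xDE0C

s_0 = ciphertext = 0xA3B3
s_1 = InvRound(s_0, k_6) = 0x68A3
s_2 = InvRound(s_1, k_5) = 0x1F68
s_3 = InvRound(s_2, k_4) = 0xBD1F
s_4 = InvRound(s_3, k_3) = 0x75BD
s_5 = InvRound(s_4, k_2) = 0x7675
s_6 = InvRound(s_5, k_1) = 0x0C76
s_7 = InvRound(s_6, k_0) = 0xDE0C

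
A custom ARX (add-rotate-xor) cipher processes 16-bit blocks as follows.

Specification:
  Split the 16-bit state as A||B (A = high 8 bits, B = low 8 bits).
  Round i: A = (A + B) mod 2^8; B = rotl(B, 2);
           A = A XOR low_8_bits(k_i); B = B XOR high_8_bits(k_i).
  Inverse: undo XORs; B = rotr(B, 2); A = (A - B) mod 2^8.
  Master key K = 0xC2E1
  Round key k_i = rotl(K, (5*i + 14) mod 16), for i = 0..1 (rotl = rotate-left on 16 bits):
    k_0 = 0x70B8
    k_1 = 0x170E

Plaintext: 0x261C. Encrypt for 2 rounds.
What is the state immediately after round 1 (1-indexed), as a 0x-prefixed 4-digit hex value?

s_0 = plaintext = 0x261C
s_1 = Round(s_0, k_0) = 0xFA00
s_2 = Round(s_1, k_1) = 0xF417

0xFA00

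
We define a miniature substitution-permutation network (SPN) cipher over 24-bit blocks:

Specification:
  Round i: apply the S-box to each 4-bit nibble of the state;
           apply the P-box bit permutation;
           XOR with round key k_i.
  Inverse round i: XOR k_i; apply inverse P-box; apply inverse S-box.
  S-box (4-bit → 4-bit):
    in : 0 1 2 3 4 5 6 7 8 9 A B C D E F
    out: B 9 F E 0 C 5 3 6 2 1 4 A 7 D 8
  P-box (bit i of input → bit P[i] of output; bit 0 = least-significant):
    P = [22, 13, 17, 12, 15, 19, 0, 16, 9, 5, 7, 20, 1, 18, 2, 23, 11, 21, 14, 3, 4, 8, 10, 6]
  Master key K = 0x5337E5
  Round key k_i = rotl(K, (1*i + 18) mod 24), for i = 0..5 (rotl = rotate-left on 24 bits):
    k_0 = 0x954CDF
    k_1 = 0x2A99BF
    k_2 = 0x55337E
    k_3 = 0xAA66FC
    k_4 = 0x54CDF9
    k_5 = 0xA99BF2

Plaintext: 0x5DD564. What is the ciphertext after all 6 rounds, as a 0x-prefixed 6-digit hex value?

s_0 = plaintext = 0x5DD564
s_1 = Round(s_0, k_0) = 0xA18018
s_2 = Round(s_1, k_1) = 0x3D3383
s_3 = Round(s_2, k_2) = 0xEB4E9B
s_4 = Round(s_3, k_3) = 0xB0202C
s_5 = Round(s_4, k_4) = 0xE973D6
s_6 = Round(s_5, k_5) = 0xD71F01

0xD71F01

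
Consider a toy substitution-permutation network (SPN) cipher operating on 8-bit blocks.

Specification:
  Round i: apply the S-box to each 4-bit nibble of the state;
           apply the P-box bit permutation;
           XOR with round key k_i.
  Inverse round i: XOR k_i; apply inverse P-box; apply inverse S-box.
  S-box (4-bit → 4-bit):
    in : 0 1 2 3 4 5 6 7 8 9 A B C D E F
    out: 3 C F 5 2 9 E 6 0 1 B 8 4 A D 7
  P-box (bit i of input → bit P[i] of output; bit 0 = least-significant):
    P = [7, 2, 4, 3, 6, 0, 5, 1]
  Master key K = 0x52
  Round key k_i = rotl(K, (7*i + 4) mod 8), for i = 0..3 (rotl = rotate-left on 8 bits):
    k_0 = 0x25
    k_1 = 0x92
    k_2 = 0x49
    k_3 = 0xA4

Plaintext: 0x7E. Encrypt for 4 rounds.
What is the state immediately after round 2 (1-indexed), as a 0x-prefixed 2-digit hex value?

s_0 = plaintext = 0x7E
s_1 = Round(s_0, k_0) = 0x9C
s_2 = Round(s_1, k_1) = 0xC2
s_3 = Round(s_2, k_2) = 0xF5
s_4 = Round(s_3, k_3) = 0x4D

0xC2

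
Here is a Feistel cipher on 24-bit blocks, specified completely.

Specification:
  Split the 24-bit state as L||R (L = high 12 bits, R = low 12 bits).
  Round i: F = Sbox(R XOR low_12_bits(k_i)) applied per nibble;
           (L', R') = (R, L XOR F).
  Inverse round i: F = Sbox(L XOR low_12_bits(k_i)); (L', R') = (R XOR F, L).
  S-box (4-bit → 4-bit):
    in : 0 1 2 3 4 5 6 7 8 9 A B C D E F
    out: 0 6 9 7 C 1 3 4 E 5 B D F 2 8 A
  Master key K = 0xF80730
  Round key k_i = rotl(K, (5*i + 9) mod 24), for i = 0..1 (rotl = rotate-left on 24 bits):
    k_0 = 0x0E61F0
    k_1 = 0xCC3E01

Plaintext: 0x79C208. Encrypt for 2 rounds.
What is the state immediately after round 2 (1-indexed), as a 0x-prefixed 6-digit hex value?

0x032A7F

s_0 = plaintext = 0x79C208
s_1 = Round(s_0, k_0) = 0x208032
s_2 = Round(s_1, k_1) = 0x032A7F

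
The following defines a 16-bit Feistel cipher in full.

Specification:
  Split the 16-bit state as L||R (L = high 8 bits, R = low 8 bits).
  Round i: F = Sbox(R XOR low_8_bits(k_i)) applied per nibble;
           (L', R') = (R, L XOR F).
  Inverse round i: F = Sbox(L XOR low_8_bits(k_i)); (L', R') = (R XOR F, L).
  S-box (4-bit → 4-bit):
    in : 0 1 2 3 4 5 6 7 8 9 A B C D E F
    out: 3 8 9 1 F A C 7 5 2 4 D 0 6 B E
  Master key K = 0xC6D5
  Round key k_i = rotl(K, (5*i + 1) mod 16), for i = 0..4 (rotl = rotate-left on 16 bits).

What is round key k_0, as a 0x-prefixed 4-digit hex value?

0x8DAB

K = 0xC6D5
k_0 = rotl(K, (5*0+1) mod 16) = rotl(K, 1) = 0x8DAB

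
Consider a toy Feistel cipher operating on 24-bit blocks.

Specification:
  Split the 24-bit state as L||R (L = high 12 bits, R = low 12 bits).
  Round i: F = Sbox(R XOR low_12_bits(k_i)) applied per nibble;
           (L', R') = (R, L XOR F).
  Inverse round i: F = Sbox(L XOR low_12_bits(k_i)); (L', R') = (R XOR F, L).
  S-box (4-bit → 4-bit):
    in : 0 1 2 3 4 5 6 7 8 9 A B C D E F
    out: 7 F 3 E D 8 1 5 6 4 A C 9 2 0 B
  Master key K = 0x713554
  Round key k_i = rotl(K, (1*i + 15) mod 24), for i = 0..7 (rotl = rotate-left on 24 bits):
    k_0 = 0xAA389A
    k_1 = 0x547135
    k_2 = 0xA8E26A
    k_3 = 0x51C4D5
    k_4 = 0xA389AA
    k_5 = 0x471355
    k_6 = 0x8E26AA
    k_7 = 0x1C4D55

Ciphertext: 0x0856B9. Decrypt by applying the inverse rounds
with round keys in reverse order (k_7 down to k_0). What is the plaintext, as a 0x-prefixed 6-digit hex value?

0x138080

s_0 = ciphertext = 0x0856B9
s_1 = InvRound(s_0, k_7) = 0x49E085
s_2 = InvRound(s_1, k_6) = 0x36849E
s_3 = InvRound(s_2, k_5) = 0x37C368
s_4 = InvRound(s_3, k_4) = 0x94937C
s_5 = InvRound(s_4, k_3) = 0x135949
s_6 = InvRound(s_5, k_2) = 0x7C2135
s_7 = InvRound(s_6, k_1) = 0x0807C2
s_8 = InvRound(s_7, k_0) = 0x138080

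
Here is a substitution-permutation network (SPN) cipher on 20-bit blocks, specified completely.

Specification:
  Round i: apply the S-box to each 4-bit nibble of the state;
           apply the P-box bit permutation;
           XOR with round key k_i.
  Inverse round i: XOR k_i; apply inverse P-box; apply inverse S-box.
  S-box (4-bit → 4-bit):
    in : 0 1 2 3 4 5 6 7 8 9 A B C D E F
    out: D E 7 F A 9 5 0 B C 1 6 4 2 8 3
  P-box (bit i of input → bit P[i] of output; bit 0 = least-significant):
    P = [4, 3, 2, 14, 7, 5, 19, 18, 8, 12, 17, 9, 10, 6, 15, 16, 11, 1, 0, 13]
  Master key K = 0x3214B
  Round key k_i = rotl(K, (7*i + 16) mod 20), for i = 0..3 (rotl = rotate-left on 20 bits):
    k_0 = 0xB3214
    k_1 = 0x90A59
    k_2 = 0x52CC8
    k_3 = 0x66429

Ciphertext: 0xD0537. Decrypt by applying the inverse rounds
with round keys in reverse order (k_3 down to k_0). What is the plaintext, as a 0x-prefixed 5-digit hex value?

0x3E28B

s_0 = ciphertext = 0xD0537
s_1 = InvRound(s_0, k_3) = 0x4E6C3
s_2 = InvRound(s_1, k_2) = 0x29E74
s_3 = InvRound(s_2, k_1) = 0xC0BBB
s_4 = InvRound(s_3, k_0) = 0x3E28B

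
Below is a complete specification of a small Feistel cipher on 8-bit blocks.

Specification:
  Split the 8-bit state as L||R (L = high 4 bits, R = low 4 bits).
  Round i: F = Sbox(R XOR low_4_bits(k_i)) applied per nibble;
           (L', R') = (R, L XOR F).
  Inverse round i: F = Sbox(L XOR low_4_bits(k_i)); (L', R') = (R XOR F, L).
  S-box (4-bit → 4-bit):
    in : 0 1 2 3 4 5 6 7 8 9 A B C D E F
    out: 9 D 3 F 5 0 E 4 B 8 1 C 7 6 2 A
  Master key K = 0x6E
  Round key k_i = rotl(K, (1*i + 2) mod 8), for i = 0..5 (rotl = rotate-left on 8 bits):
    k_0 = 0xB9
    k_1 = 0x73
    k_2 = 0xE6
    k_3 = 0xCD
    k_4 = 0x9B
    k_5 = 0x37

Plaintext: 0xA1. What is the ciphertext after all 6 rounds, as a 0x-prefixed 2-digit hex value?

s_0 = plaintext = 0xA1
s_1 = Round(s_0, k_0) = 0x11
s_2 = Round(s_1, k_1) = 0x12
s_3 = Round(s_2, k_2) = 0x24
s_4 = Round(s_3, k_3) = 0x4A
s_5 = Round(s_4, k_4) = 0xA9
s_6 = Round(s_5, k_5) = 0x98

0x98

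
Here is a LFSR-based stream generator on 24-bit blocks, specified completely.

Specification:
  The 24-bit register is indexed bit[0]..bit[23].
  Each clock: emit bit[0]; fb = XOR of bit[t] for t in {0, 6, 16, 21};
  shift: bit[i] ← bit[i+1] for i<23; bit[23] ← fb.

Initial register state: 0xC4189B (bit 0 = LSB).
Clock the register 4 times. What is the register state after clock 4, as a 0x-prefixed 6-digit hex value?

reg_0 = 0xC4189B
clock 1: out=1, reg = 0xE20C4D
clock 2: out=1, reg = 0xF10626
clock 3: out=0, reg = 0x788313
clock 4: out=1, reg = 0x3C4189

0x3C4189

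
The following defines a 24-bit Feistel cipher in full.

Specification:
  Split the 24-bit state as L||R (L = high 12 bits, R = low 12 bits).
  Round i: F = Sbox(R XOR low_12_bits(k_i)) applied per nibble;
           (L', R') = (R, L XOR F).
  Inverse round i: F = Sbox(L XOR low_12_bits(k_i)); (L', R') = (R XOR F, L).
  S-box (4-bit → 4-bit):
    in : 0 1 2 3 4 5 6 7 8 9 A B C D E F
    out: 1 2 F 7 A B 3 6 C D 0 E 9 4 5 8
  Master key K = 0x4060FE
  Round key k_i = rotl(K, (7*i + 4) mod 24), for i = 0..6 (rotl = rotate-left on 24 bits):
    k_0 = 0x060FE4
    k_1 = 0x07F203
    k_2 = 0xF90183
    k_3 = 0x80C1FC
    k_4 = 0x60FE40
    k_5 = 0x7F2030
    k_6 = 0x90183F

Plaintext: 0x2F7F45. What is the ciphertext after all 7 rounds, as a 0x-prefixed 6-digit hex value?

0x6CEB11

s_0 = plaintext = 0x2F7F45
s_1 = Round(s_0, k_0) = 0xF453F5
s_2 = Round(s_1, k_1) = 0x3F5DC6
s_3 = Round(s_2, k_2) = 0xDC6A5E
s_4 = Round(s_3, k_3) = 0xA5E3C9
s_5 = Round(s_4, k_4) = 0x3C9E93
s_6 = Round(s_5, k_5) = 0xE936CE
s_7 = Round(s_6, k_6) = 0x6CEB11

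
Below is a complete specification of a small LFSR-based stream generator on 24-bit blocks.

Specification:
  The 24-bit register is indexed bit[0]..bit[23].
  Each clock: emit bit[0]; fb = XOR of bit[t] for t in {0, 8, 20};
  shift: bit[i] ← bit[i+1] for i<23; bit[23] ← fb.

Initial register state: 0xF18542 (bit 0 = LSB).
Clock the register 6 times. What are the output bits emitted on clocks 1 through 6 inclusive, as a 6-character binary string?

010000

reg_0 = 0xF18542
clock 1: out=0, reg = 0x78C2A1
clock 2: out=1, reg = 0x3C6150
clock 3: out=0, reg = 0x1E30A8
clock 4: out=0, reg = 0x8F1854
clock 5: out=0, reg = 0x478C2A
clock 6: out=0, reg = 0x23C615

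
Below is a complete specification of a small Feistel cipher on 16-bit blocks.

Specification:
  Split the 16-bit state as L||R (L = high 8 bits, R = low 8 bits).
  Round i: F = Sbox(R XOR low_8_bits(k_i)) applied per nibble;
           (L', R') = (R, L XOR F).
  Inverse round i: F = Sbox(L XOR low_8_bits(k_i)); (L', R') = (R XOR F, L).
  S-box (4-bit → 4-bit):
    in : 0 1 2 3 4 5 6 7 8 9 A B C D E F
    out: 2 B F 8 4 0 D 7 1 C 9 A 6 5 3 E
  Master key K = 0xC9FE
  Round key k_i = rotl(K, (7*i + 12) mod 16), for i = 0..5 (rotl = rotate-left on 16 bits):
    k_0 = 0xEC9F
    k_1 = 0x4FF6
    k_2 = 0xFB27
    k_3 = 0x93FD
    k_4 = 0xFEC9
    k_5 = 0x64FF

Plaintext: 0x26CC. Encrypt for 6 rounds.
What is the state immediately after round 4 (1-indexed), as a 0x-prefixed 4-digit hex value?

s_0 = plaintext = 0x26CC
s_1 = Round(s_0, k_0) = 0xCC2E
s_2 = Round(s_1, k_1) = 0x2E9D
s_3 = Round(s_2, k_2) = 0x9D87
s_4 = Round(s_3, k_3) = 0x87E4
s_5 = Round(s_4, k_4) = 0xE472
s_6 = Round(s_5, k_5) = 0x72F1

0x87E4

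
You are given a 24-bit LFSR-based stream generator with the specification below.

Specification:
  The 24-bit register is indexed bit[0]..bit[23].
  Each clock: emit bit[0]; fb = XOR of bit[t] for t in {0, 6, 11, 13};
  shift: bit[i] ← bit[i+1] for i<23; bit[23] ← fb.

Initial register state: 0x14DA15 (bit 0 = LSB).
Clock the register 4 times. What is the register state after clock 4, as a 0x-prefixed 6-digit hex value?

reg_0 = 0x14DA15
clock 1: out=1, reg = 0x0A6D0A
clock 2: out=0, reg = 0x053685
clock 3: out=1, reg = 0x029B42
clock 4: out=0, reg = 0x014DA1

0x014DA1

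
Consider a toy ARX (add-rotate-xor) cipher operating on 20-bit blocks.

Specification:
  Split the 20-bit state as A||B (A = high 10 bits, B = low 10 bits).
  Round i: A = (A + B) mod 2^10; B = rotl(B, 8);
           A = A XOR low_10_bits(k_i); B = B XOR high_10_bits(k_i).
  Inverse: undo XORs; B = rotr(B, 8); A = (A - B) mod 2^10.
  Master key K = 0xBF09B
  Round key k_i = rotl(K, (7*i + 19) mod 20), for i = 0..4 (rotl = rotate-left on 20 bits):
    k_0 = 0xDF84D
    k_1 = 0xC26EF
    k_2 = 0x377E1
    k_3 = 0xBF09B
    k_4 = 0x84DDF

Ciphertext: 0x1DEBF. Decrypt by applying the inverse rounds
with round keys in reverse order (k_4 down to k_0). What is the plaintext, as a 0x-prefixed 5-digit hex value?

0x45A39

s_0 = ciphertext = 0x1DEBF
s_1 = InvRound(s_0, k_4) = 0xBE2B0
s_2 = InvRound(s_1, k_3) = 0x4CD30
s_3 = InvRound(s_2, k_2) = 0xC77B5
s_4 = InvRound(s_3, k_1) = 0xC0AF0
s_5 = InvRound(s_4, k_0) = 0x45A39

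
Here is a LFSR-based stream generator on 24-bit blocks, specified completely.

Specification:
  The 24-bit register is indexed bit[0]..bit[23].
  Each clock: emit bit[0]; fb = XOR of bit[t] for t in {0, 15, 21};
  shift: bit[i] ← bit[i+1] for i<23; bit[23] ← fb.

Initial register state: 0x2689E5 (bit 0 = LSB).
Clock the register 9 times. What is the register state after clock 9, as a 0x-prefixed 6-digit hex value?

0x509344

reg_0 = 0x2689E5
clock 1: out=1, reg = 0x9344F2
clock 2: out=0, reg = 0x49A279
clock 3: out=1, reg = 0x24D13C
clock 4: out=0, reg = 0x12689E
clock 5: out=0, reg = 0x09344F
clock 6: out=1, reg = 0x849A27
clock 7: out=1, reg = 0x424D13
clock 8: out=1, reg = 0xA12689
clock 9: out=1, reg = 0x509344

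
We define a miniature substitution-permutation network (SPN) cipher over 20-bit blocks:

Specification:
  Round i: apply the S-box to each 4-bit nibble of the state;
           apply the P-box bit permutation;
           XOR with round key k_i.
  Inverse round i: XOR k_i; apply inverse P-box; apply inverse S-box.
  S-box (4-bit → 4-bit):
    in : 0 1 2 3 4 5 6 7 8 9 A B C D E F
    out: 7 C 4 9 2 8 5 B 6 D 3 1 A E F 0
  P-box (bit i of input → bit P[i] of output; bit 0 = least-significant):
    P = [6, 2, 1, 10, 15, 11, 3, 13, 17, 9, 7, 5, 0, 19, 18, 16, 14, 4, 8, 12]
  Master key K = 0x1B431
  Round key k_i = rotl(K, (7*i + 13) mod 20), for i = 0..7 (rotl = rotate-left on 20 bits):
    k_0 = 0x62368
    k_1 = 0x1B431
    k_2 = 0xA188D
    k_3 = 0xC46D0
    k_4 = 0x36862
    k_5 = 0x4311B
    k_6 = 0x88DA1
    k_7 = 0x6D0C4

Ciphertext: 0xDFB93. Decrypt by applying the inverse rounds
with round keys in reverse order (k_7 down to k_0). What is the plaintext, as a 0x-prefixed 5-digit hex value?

0x1C484

s_0 = ciphertext = 0xDFB93
s_1 = InvRound(s_0, k_7) = 0x87AC0
s_2 = InvRound(s_1, k_6) = 0x9BC33
s_3 = InvRound(s_2, k_5) = 0x2D505
s_4 = InvRound(s_3, k_4) = 0x1357E
s_5 = InvRound(s_4, k_3) = 0x9DD18
s_6 = InvRound(s_5, k_2) = 0x036BC
s_7 = InvRound(s_6, k_1) = 0xF3864
s_8 = InvRound(s_7, k_0) = 0x1C484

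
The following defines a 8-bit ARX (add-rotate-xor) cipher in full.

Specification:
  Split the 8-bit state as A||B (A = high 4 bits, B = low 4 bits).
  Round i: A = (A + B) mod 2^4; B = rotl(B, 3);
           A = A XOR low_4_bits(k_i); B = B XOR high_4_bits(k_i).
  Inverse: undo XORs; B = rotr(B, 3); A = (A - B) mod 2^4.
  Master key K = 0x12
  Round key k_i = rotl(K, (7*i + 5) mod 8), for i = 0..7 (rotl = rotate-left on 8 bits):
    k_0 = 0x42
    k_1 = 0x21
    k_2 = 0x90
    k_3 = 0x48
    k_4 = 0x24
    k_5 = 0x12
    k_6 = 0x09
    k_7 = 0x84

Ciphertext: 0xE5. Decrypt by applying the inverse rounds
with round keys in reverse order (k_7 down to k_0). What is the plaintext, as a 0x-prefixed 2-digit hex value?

s_0 = ciphertext = 0xE5
s_1 = InvRound(s_0, k_7) = 0xFB
s_2 = InvRound(s_1, k_6) = 0xF7
s_3 = InvRound(s_2, k_5) = 0x1C
s_4 = InvRound(s_3, k_4) = 0x8D
s_5 = InvRound(s_4, k_3) = 0xD3
s_6 = InvRound(s_5, k_2) = 0x85
s_7 = InvRound(s_6, k_1) = 0xBE
s_8 = InvRound(s_7, k_0) = 0x45

0x45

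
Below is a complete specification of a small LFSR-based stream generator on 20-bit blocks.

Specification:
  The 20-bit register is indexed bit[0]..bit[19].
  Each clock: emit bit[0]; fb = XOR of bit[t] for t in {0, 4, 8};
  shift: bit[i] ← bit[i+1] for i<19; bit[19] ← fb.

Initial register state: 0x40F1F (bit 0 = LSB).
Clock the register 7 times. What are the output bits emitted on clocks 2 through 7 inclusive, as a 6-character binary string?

reg_0 = 0x40F1F
clock 1: out=1, reg = 0xA078F
clock 2: out=1, reg = 0x503C7
clock 3: out=1, reg = 0x281E3
clock 4: out=1, reg = 0x140F1
clock 5: out=1, reg = 0x0A078
clock 6: out=0, reg = 0x8503C
clock 7: out=0, reg = 0xC281E

111100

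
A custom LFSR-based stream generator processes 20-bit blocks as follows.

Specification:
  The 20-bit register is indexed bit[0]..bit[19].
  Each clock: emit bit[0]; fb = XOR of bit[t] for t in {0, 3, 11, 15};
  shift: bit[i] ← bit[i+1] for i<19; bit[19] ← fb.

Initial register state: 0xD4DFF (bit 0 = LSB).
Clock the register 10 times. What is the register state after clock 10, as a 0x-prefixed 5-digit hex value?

reg_0 = 0xD4DFF
clock 1: out=1, reg = 0xEA6FF
clock 2: out=1, reg = 0xF537F
clock 3: out=1, reg = 0x7A9BF
clock 4: out=1, reg = 0x3D4DF
clock 5: out=1, reg = 0x9EA6F
clock 6: out=1, reg = 0x4F537
clock 7: out=1, reg = 0x27A9B
clock 8: out=1, reg = 0x93D4D
clock 9: out=1, reg = 0xC9EA6
clock 10: out=0, reg = 0x64F53

0x64F53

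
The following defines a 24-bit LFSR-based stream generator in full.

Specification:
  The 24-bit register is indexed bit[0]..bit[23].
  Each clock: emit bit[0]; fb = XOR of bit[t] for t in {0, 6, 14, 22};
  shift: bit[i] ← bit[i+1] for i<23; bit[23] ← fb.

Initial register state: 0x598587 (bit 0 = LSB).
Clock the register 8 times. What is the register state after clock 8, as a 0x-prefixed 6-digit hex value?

reg_0 = 0x598587
clock 1: out=1, reg = 0x2CC2C3
clock 2: out=1, reg = 0x966161
clock 3: out=1, reg = 0xCB30B0
clock 4: out=0, reg = 0xE59858
clock 5: out=0, reg = 0x72CC2C
clock 6: out=0, reg = 0x396616
clock 7: out=0, reg = 0x9CB30B
clock 8: out=1, reg = 0xCE5985

0xCE5985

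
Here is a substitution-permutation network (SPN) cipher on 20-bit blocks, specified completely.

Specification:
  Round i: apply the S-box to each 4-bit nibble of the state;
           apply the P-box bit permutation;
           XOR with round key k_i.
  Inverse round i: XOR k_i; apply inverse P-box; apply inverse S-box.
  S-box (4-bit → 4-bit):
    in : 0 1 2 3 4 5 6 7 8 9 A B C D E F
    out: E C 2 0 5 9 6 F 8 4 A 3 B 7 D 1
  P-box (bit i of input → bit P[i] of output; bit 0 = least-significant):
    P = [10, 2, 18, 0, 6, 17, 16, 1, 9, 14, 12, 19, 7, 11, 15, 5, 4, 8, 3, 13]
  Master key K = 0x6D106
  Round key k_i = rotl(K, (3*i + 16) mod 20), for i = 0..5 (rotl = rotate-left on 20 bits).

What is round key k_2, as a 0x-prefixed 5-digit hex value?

K = 0x6D106
k_0 = rotl(K, (3*0+16) mod 20) = rotl(K, 16) = 0x66D10
k_1 = rotl(K, (3*1+16) mod 20) = rotl(K, 19) = 0x36883
k_2 = rotl(K, (3*2+16) mod 20) = rotl(K, 2) = 0xB4419

0xB4419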